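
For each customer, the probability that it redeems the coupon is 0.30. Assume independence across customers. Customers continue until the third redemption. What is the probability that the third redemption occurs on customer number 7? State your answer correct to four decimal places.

0.0972

Y = trial on which the third success occurs; negative binomial, r=3, p=0.30.
P(Y=7) = C(6,2) · p^3 · (1−p)^4
= 15 · 0.027 · 0.2401 = 0.097240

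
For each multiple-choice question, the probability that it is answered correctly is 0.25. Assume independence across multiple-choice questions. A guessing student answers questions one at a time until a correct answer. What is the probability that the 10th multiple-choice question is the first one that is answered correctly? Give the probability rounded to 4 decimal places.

0.0188

Geometric (trials to first success), p = 0.25.
P(Y = 10) = (1−p)^9 · p = 0.075085 · 0.25 = 0.018771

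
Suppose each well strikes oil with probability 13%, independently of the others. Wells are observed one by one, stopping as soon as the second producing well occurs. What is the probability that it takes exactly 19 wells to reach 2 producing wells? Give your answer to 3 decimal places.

Y = trial on which the second success occurs; negative binomial, r=2, p=0.13.
P(Y=19) = C(18,1) · p^2 · (1−p)^17
= 18 · 0.0169 · 0.093719 = 0.02851

0.029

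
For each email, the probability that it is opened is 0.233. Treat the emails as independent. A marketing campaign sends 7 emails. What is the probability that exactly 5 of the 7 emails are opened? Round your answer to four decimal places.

0.0085

X ~ Binomial(n=7, p=0.233).
P(X=5) = C(7,5) · p^5 · (1−p)^2
= 21 · 0.00068672 · 0.58829 = 0.008484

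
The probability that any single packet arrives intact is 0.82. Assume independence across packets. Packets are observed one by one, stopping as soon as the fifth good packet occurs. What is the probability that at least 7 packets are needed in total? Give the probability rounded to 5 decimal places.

Needing more than 6 packets ⇔ fewer than 5 successes in the first 6. With X ~ Binomial(6, 0.82), P(Y > 6) = P(X ≤ 4).
  k=0: C(6,0)·0.82^0·0.18^6 = 0.0000340
  k=1: C(6,1)·0.82^1·0.18^5 = 0.0009297
  k=2: C(6,2)·0.82^2·0.18^4 = 0.0105879
  k=3: C(6,3)·0.82^3·0.18^3 = 0.0643116
  k=4: C(6,4)·0.82^4·0.18^2 = 0.2197312
P(X ≤ 4) = 0.2955943

0.29559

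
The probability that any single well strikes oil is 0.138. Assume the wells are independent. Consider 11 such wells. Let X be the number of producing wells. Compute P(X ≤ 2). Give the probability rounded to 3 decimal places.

0.814

X ~ Binomial(11, 0.138); P(X ≤ 2) = Σ C(11,k) p^k (1−p)^(11−k) over k:
  k=0: C(11,0)·0.138^0·0.862^11 = 0.19525
  k=1: C(11,1)·0.138^1·0.862^10 = 0.34383
  k=2: C(11,2)·0.138^2·0.862^9 = 0.27522
Total = 0.81430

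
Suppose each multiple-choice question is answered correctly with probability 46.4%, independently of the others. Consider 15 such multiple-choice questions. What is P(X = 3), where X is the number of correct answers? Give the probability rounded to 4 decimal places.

0.0256

X ~ Binomial(n=15, p=0.464).
P(X=3) = C(15,3) · p^3 · (1−p)^12
= 455 · 0.099897 · 0.00056231 = 0.025559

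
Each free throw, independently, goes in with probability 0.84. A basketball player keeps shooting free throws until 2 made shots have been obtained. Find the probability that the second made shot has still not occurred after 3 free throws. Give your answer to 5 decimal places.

0.06861

Needing more than 3 free throws ⇔ fewer than 2 successes in the first 3. With X ~ Binomial(3, 0.84), P(Y > 3) = P(X ≤ 1).
  k=0: C(3,0)·0.84^0·0.16^3 = 0.0040960
  k=1: C(3,1)·0.84^1·0.16^2 = 0.0645120
P(X ≤ 1) = 0.0686080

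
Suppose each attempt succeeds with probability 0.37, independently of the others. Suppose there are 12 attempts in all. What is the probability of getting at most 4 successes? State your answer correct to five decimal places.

X ~ Binomial(12, 0.37); P(X ≤ 4) = Σ C(12,k) p^k (1−p)^(12−k) over k:
  k=0: C(12,0)·0.37^0·0.63^12 = 0.0039092
  k=1: C(12,1)·0.37^1·0.63^11 = 0.0275505
  k=2: C(12,2)·0.37^2·0.63^10 = 0.0889924
  k=3: C(12,3)·0.37^3·0.63^9 = 0.1742179
  k=4: C(12,4)·0.37^4·0.63^8 = 0.2302165
Total = 0.5248865

0.52489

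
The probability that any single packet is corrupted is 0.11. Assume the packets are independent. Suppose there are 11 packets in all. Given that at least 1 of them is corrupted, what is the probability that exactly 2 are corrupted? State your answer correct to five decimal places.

0.32272

X ~ Binomial(11, 0.11). Want P(X=2 | X≥1) = P(X=2) / P(X≥1).
P(X=2) = C(11,2)·0.11^2·0.89^9 = 0.2331622
P(X≥1) = 1 − 0.2775173 = 0.7224827
Ratio = 0.2331622 / 0.7224827 = 0.3227236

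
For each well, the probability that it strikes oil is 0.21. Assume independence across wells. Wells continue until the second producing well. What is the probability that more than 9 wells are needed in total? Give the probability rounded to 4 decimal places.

0.4066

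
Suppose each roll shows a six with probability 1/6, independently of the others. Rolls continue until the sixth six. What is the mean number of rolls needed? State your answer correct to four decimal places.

Y = total rolls until the sixth success; negative binomial with r=6, p=0.166667.
E[Y] = r / p = 6 / 0.166667 = 36.000000

36.0000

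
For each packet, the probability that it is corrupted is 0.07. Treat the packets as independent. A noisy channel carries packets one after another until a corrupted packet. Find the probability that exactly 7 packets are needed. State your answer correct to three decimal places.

Geometric (trials to first success), p = 0.07.
P(Y = 7) = (1−p)^6 · p = 0.64699 · 0.07 = 0.04529

0.045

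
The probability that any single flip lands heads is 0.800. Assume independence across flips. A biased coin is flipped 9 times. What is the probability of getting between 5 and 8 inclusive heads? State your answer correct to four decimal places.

X ~ Binomial(9, 0.80); P(5 ≤ X ≤ 8) = Σ C(9,k) p^k (1−p)^(9−k) over k:
  k=5: C(9,5)·0.80^5·0.20^4 = 0.066060
  k=6: C(9,6)·0.80^6·0.20^3 = 0.176161
  k=7: C(9,7)·0.80^7·0.20^2 = 0.301990
  k=8: C(9,8)·0.80^8·0.20^1 = 0.301990
Total = 0.846201

0.8462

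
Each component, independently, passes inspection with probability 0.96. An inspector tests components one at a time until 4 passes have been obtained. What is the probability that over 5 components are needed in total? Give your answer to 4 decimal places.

0.0148

Needing more than 5 components ⇔ fewer than 4 successes in the first 5. With X ~ Binomial(5, 0.96), P(Y > 5) = P(X ≤ 3).
  k=0: C(5,0)·0.96^0·0.04^5 = 0.000000
  k=1: C(5,1)·0.96^1·0.04^4 = 0.000012
  k=2: C(5,2)·0.96^2·0.04^3 = 0.000590
  k=3: C(5,3)·0.96^3·0.04^2 = 0.014156
P(X ≤ 3) = 0.014758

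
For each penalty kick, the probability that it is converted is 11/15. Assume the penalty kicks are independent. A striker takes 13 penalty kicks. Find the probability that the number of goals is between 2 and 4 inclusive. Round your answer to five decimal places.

X ~ Binomial(13, 0.733333); P(2 ≤ X ≤ 4) = Σ C(13,k) p^k (1−p)^(13−k) over k:
  k=2: C(13,2)·0.733333^2·0.266667^11 = 0.0000203
  k=3: C(13,3)·0.733333^3·0.266667^10 = 0.0002051
  k=4: C(13,4)·0.733333^4·0.266667^9 = 0.0014100
Total = 0.0016355

0.00164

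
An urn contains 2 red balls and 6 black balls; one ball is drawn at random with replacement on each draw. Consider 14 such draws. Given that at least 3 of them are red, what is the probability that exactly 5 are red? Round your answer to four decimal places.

0.2042

X ~ Binomial(14, 0.25). Want P(X=5 | X≥3) = P(X=5) / P(X≥3).
P(X=5) = C(14,5)·0.25^5·0.75^9 = 0.146796
P(X≥3) = 1 − 0.017818 − 0.083150 − 0.180159 = 0.718872
Ratio = 0.146796 / 0.718872 = 0.204204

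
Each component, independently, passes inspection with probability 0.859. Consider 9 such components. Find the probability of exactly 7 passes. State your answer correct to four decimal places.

0.2470

X ~ Binomial(n=9, p=0.859).
P(X=7) = C(9,7) · p^7 · (1−p)^2
= 36 · 0.34511 · 0.019881 = 0.246998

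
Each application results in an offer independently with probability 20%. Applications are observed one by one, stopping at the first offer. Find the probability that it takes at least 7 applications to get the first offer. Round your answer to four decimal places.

0.2621

Y = number of applications to the first success; geometric, p = 0.20.
P(Y > 6) = P(first 6 all fail) = (1−p)^6 = 0.262144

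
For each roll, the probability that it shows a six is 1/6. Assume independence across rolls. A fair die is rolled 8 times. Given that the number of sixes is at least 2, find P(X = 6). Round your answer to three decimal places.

0.001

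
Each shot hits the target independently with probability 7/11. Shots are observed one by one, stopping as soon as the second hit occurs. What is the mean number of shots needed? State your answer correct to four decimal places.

Y = total shots until the second success; negative binomial with r=2, p=0.636364.
E[Y] = r / p = 2 / 0.636364 = 3.142857

3.1429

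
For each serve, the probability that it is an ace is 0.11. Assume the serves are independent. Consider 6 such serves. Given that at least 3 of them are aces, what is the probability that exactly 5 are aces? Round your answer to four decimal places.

X ~ Binomial(6, 0.11). Want P(X=5 | X≥3) = P(X=5) / P(X≥3).
P(X=5) = C(6,5)·0.11^5·0.89^1 = 0.000086
P(X≥3) = 1 − 0.496981 − 0.368548 − 0.113877 = 0.020594
Ratio = 0.000086 / 0.020594 = 0.004176

0.0042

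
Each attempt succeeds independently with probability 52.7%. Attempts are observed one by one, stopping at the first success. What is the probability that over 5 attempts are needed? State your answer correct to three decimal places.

Y = number of attempts to the first success; geometric, p = 0.527.
P(Y > 5) = P(first 5 all fail) = (1−p)^5 = 0.02368

0.024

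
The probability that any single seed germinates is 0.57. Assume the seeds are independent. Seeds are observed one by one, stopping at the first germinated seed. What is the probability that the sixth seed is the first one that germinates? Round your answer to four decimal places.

0.0084

Geometric (trials to first success), p = 0.57.
P(Y = 6) = (1−p)^5 · p = 0.014701 · 0.57 = 0.008379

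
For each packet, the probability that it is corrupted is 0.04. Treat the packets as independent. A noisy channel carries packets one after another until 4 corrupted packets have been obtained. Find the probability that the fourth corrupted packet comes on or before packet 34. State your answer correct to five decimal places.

Finishing within 34 packets ⇔ at least 4 successes in the first 34. With X ~ Binomial(34, 0.04), P(Y ≤ 34) = 1 − P(X ≤ 3).
  k=0: C(34,0)·0.04^0·0.96^34 = 0.2495870
  k=1: C(34,1)·0.04^1·0.96^33 = 0.3535816
  k=2: C(34,2)·0.04^2·0.96^32 = 0.2430873
  k=3: C(34,3)·0.04^3·0.96^31 = 0.1080388
1 − 0.9542947 = 0.0457053

0.04571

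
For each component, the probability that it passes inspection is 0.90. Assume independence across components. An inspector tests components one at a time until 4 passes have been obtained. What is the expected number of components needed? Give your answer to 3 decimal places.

4.444

Y = total components until the fourth success; negative binomial with r=4, p=0.90.
E[Y] = r / p = 4 / 0.90 = 4.44444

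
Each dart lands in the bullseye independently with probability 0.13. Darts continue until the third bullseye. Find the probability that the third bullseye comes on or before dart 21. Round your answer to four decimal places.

Finishing within 21 darts ⇔ at least 3 successes in the first 21. With X ~ Binomial(21, 0.13), P(Y ≤ 21) = 1 − P(X ≤ 2).
  k=0: C(21,0)·0.13^0·0.87^21 = 0.053691
  k=1: C(21,1)·0.13^1·0.87^20 = 0.168480
  k=2: C(21,2)·0.13^2·0.87^19 = 0.251751
1 − 0.473922 = 0.526078

0.5261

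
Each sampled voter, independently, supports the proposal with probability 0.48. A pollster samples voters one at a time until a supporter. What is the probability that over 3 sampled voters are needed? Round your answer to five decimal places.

Y = number of sampled voters to the first success; geometric, p = 0.48.
P(Y > 3) = P(first 3 all fail) = (1−p)^3 = 0.1406080

0.14061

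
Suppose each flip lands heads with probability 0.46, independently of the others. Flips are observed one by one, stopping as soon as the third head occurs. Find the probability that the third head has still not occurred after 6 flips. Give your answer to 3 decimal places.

Needing more than 6 flips ⇔ fewer than 3 successes in the first 6. With X ~ Binomial(6, 0.46), P(Y > 6) = P(X ≤ 2).
  k=0: C(6,0)·0.46^0·0.54^6 = 0.02479
  k=1: C(6,1)·0.46^1·0.54^5 = 0.12673
  k=2: C(6,2)·0.46^2·0.54^4 = 0.26989
P(X ≤ 2) = 0.42141

0.421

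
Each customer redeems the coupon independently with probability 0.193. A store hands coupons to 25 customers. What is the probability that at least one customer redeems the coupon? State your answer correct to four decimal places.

P(at least one) = 1 − P(none) = 1 − (1 − 0.193)^25
= 1 − 0.004697 = 0.995303

0.9953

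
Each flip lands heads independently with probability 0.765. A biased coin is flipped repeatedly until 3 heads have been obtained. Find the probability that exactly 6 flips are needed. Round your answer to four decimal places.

Y = trial on which the third success occurs; negative binomial, r=3, p=0.765.
P(Y=6) = C(5,2) · p^3 · (1−p)^3
= 10 · 0.4477 · 0.012978 = 0.058102

0.0581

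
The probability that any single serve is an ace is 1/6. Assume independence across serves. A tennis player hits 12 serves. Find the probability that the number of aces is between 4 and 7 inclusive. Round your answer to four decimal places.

0.1250

X ~ Binomial(12, 0.166667); P(4 ≤ X ≤ 7) = Σ C(12,k) p^k (1−p)^(12−k) over k:
  k=4: C(12,4)·0.166667^4·0.833333^8 = 0.088828
  k=5: C(12,5)·0.166667^5·0.833333^7 = 0.028425
  k=6: C(12,6)·0.166667^6·0.833333^6 = 0.006632
  k=7: C(12,7)·0.166667^7·0.833333^5 = 0.001137
Total = 0.125023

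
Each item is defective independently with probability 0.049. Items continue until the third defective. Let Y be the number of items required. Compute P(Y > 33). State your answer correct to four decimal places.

Needing more than 33 items ⇔ fewer than 3 successes in the first 33. With X ~ Binomial(33, 0.049), P(Y > 33) = P(X ≤ 2).
  k=0: C(33,0)·0.049^0·0.951^33 = 0.190527
  k=1: C(33,1)·0.049^1·0.951^32 = 0.323956
  k=2: C(33,2)·0.049^2·0.951^31 = 0.267068
P(X ≤ 2) = 0.781552

0.7816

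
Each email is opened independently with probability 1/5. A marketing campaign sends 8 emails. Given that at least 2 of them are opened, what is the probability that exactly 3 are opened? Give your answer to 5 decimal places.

0.29556

X ~ Binomial(8, 0.20). Want P(X=3 | X≥2) = P(X=3) / P(X≥2).
P(X=3) = C(8,3)·0.20^3·0.80^5 = 0.1468006
P(X≥2) = 1 − 0.1677722 − 0.3355443 = 0.4966835
Ratio = 0.1468006 / 0.4966835 = 0.2955617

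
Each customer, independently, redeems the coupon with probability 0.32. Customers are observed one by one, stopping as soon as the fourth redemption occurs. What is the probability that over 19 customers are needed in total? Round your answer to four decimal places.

Needing more than 19 customers ⇔ fewer than 4 successes in the first 19. With X ~ Binomial(19, 0.32), P(Y > 19) = P(X ≤ 3).
  k=0: C(19,0)·0.32^0·0.68^19 = 0.000657
  k=1: C(19,1)·0.32^1·0.68^18 = 0.005876
  k=2: C(19,2)·0.32^2·0.68^17 = 0.024886
  k=3: C(19,3)·0.32^3·0.68^16 = 0.066362
P(X ≤ 3) = 0.097780

0.0978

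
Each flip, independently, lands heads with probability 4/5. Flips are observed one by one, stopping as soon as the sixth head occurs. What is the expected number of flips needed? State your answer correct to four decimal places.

7.5000

Y = total flips until the sixth success; negative binomial with r=6, p=0.80.
E[Y] = r / p = 6 / 0.80 = 7.500000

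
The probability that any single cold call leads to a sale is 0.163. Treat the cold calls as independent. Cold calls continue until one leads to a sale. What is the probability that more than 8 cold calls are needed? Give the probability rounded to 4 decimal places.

Y = number of cold calls to the first success; geometric, p = 0.163.
P(Y > 8) = P(first 8 all fail) = (1−p)^8 = 0.240882

0.2409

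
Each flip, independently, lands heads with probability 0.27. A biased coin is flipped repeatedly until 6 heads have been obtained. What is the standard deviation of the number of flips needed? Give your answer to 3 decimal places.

Y = total flips until the sixth success; negative binomial with r=6, p=0.27.
SD(Y) = √[r(1−p)/p²] = √(60.08230) = 7.75128

7.751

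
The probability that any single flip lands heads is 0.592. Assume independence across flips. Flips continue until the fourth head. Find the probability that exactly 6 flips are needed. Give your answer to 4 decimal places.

0.2045

Y = trial on which the fourth success occurs; negative binomial, r=4, p=0.592.
P(Y=6) = C(5,3) · p^4 · (1−p)^2
= 10 · 0.12283 · 0.16646 = 0.204459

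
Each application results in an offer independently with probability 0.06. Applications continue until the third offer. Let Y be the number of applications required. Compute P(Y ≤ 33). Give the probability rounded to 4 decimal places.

Finishing within 33 applications ⇔ at least 3 successes in the first 33. With X ~ Binomial(33, 0.06), P(Y ≤ 33) = 1 − P(X ≤ 2).
  k=0: C(33,0)·0.06^0·0.94^33 = 0.129783
  k=1: C(33,1)·0.06^1·0.94^32 = 0.273374
  k=2: C(33,2)·0.06^2·0.94^31 = 0.279190
1 − 0.682347 = 0.317653

0.3177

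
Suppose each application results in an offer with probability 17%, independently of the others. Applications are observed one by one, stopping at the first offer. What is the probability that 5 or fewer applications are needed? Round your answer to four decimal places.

0.6061

Y = number of applications to the first success; geometric, p = 0.17.
P(Y ≤ 5) = 1 − (1−p)^5 = 1 − 0.393904 = 0.606096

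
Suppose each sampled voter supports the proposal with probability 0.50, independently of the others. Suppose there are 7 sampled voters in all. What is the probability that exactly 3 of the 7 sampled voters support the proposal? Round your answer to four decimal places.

X ~ Binomial(n=7, p=0.50).
P(X=3) = C(7,3) · p^3 · (1−p)^4
= 35 · 0.125 · 0.0625 = 0.273438

0.2734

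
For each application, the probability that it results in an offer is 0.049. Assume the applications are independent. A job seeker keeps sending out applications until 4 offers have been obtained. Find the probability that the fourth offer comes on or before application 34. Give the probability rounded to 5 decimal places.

0.08322

Finishing within 34 applications ⇔ at least 4 successes in the first 34. With X ~ Binomial(34, 0.049), P(Y ≤ 34) = 1 − P(X ≤ 3).
  k=0: C(34,0)·0.049^0·0.951^34 = 0.1811914
  k=1: C(34,1)·0.049^1·0.951^33 = 0.3174184
  k=2: C(34,2)·0.049^2·0.951^32 = 0.2698557
  k=3: C(34,3)·0.049^3·0.951^31 = 0.1483118
1 − 0.9167773 = 0.0832227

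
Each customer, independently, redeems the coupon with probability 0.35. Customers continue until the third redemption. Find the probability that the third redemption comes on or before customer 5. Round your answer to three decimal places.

Finishing within 5 customers ⇔ at least 3 successes in the first 5. With X ~ Binomial(5, 0.35), P(Y ≤ 5) = 1 − P(X ≤ 2).
  k=0: C(5,0)·0.35^0·0.65^5 = 0.11603
  k=1: C(5,1)·0.35^1·0.65^4 = 0.31239
  k=2: C(5,2)·0.35^2·0.65^3 = 0.33642
1 − 0.76483 = 0.23517

0.235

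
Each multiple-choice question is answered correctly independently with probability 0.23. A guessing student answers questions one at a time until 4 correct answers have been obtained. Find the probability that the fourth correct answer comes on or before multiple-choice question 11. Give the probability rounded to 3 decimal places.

Finishing within 11 multiple-choice questions ⇔ at least 4 successes in the first 11. With X ~ Binomial(11, 0.23), P(Y ≤ 11) = 1 − P(X ≤ 3).
  k=0: C(11,0)·0.23^0·0.77^11 = 0.05642
  k=1: C(11,1)·0.23^1·0.77^10 = 0.18537
  k=2: C(11,2)·0.23^2·0.77^9 = 0.27684
  k=3: C(11,3)·0.23^3·0.77^8 = 0.24808
1 − 0.76671 = 0.23329

0.233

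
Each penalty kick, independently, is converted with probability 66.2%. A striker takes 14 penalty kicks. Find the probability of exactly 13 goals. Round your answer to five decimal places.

X ~ Binomial(n=14, p=0.662).
P(X=13) = C(14,13) · p^13 · (1−p)^1
= 14 · 0.0046898 · 0.338 = 0.0221921

0.02219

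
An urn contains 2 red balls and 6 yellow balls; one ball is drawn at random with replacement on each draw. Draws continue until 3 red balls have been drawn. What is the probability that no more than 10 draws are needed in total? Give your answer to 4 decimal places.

Finishing within 10 draws ⇔ at least 3 successes in the first 10. With X ~ Binomial(10, 0.25), P(Y ≤ 10) = 1 − P(X ≤ 2).
  k=0: C(10,0)·0.25^0·0.75^10 = 0.056314
  k=1: C(10,1)·0.25^1·0.75^9 = 0.187712
  k=2: C(10,2)·0.25^2·0.75^8 = 0.281568
1 − 0.525593 = 0.474407

0.4744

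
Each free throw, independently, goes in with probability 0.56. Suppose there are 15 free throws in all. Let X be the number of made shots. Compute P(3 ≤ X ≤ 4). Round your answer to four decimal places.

X ~ Binomial(15, 0.56); P(3 ≤ X ≤ 4) = Σ C(15,k) p^k (1−p)^(15−k) over k:
  k=3: C(15,3)·0.56^3·0.44^12 = 0.004207
  k=4: C(15,4)·0.56^4·0.44^11 = 0.016064
Total = 0.020272

0.0203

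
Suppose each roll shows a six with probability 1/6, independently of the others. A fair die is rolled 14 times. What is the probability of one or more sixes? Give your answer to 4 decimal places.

P(at least one) = 1 − P(none) = 1 − (1 − 0.166667)^14
= 1 − 0.077887 = 0.922113

0.9221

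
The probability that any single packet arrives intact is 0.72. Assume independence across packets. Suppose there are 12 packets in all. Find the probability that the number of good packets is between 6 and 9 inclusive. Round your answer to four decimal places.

X ~ Binomial(12, 0.72); P(6 ≤ X ≤ 9) = Σ C(12,k) p^k (1−p)^(12−k) over k:
  k=6: C(12,6)·0.72^6·0.28^6 = 0.062032
  k=7: C(12,7)·0.72^7·0.28^5 = 0.136723
  k=8: C(12,8)·0.72^8·0.28^4 = 0.219734
  k=9: C(12,9)·0.72^9·0.28^3 = 0.251125
Total = 0.669614

0.6696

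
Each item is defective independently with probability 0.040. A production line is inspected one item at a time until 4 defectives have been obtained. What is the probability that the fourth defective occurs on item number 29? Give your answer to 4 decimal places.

0.0030

Y = trial on which the fourth success occurs; negative binomial, r=4, p=0.04.
P(Y=29) = C(28,3) · p^4 · (1−p)^25
= 3276 · 2.56e-06 · 0.3604 = 0.003022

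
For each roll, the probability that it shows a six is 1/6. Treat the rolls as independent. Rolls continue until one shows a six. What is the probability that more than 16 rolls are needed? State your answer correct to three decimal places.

0.054

Y = number of rolls to the first success; geometric, p = 0.166667.
P(Y > 16) = P(first 16 all fail) = (1−p)^16 = 0.05409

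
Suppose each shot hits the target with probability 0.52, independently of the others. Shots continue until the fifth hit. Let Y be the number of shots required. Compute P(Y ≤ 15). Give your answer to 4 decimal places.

0.9570

Finishing within 15 shots ⇔ at least 5 successes in the first 15. With X ~ Binomial(15, 0.52), P(Y ≤ 15) = 1 − P(X ≤ 4).
  k=0: C(15,0)·0.52^0·0.48^15 = 0.000017
  k=1: C(15,1)·0.52^1·0.48^14 = 0.000269
  k=2: C(15,2)·0.52^2·0.48^13 = 0.002039
  k=3: C(15,3)·0.52^3·0.48^12 = 0.009570
  k=4: C(15,4)·0.52^4·0.48^11 = 0.031103
1 − 0.042997 = 0.957003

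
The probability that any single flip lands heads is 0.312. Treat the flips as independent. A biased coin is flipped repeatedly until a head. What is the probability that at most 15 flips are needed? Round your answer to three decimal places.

0.996

Y = number of flips to the first success; geometric, p = 0.312.
P(Y ≤ 15) = 1 − (1−p)^15 = 1 − 0.00366 = 0.99634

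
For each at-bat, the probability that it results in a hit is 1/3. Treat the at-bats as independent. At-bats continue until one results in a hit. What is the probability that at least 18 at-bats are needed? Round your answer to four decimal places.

0.0010

Y = number of at-bats to the first success; geometric, p = 0.333333.
P(Y > 17) = P(first 17 all fail) = (1−p)^17 = 0.001015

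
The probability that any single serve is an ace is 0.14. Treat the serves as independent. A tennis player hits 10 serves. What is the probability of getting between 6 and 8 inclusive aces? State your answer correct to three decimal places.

X ~ Binomial(10, 0.14); P(6 ≤ X ≤ 8) = Σ C(10,k) p^k (1−p)^(10−k) over k:
  k=6: C(10,6)·0.14^6·0.86^4 = 0.00086
  k=7: C(10,7)·0.14^7·0.86^3 = 0.00008
  k=8: C(10,8)·0.14^8·0.86^2 = 0.00000
Total = 0.00095

0.001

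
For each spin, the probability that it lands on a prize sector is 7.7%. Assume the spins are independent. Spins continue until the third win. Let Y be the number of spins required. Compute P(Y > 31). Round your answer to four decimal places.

Needing more than 31 spins ⇔ fewer than 3 successes in the first 31. With X ~ Binomial(31, 0.077), P(Y > 31) = P(X ≤ 2).
  k=0: C(31,0)·0.077^0·0.923^31 = 0.083417
  k=1: C(31,1)·0.077^1·0.923^30 = 0.215726
  k=2: C(31,2)·0.077^2·0.923^29 = 0.269950
P(X ≤ 2) = 0.569093

0.5691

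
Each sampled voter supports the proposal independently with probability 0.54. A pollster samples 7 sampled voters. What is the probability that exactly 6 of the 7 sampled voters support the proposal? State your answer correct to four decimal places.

0.0798

X ~ Binomial(n=7, p=0.54).
P(X=6) = C(7,6) · p^6 · (1−p)^1
= 7 · 0.024795 · 0.46 = 0.079840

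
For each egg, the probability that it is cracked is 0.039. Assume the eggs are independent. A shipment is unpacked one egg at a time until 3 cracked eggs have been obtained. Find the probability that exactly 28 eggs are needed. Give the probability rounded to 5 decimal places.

Y = trial on which the third success occurs; negative binomial, r=3, p=0.039.
P(Y=28) = C(27,2) · p^3 · (1−p)^25
= 351 · 5.9319e-05 · 0.3699 = 0.0077017

0.00770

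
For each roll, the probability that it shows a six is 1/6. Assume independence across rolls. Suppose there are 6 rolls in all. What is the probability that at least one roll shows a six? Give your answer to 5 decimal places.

0.66510

P(at least one) = 1 − P(none) = 1 − (1 − 0.166667)^6
= 1 − 0.3348980 = 0.6651020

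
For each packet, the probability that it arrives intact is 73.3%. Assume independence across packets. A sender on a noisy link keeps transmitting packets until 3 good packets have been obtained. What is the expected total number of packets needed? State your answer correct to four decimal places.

4.0928

Y = total packets until the third success; negative binomial with r=3, p=0.733.
E[Y] = r / p = 3 / 0.733 = 4.092769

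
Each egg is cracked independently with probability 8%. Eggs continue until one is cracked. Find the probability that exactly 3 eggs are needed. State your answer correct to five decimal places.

0.06771

Geometric (trials to first success), p = 0.08.
P(Y = 3) = (1−p)^2 · p = 0.8464 · 0.08 = 0.0677120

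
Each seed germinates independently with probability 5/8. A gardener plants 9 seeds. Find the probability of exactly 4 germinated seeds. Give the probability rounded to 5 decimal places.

0.14258

X ~ Binomial(n=9, p=0.625).
P(X=4) = C(9,4) · p^4 · (1−p)^5
= 126 · 0.15259 · 0.0074158 = 0.1425762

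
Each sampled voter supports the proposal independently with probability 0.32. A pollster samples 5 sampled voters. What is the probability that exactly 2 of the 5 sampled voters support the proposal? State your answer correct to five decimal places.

0.32198

X ~ Binomial(n=5, p=0.32).
P(X=2) = C(5,2) · p^2 · (1−p)^3
= 10 · 0.1024 · 0.31443 = 0.3219784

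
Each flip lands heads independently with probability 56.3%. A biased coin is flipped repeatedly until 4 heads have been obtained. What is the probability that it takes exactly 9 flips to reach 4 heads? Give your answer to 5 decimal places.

Y = trial on which the fourth success occurs; negative binomial, r=4, p=0.563.
P(Y=9) = C(8,3) · p^4 · (1−p)^5
= 56 · 0.10047 · 0.015937 = 0.0896662

0.08967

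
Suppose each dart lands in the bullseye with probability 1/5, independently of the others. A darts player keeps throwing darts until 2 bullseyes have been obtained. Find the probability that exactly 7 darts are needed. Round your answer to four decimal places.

Y = trial on which the second success occurs; negative binomial, r=2, p=0.20.
P(Y=7) = C(6,1) · p^2 · (1−p)^5
= 6 · 0.04 · 0.32768 = 0.078643

0.0786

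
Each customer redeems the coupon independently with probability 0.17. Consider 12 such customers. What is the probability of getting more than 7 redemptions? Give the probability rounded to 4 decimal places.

0.0002

X ~ Binomial(12, 0.17); P(X ≥ 8) = Σ C(12,k) p^k (1−p)^(12−k) over k:
  k=8: C(12,8)·0.17^8·0.83^4 = 0.000164
  k=9: C(12,9)·0.17^9·0.83^3 = 0.000015
  k=10: C(12,10)·0.17^10·0.83^2 = 0.000001
  k=11: C(12,11)·0.17^11·0.83^1 = 0.000000
  k=12: C(12,12)·0.17^12·0.83^0 = 0.000000
Total = 0.000180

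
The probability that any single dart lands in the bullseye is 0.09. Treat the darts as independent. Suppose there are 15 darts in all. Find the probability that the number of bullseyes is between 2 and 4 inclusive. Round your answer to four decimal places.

X ~ Binomial(15, 0.09); P(2 ≤ X ≤ 4) = Σ C(15,k) p^k (1−p)^(15−k) over k:
  k=2: C(15,2)·0.09^2·0.91^13 = 0.249582
  k=3: C(15,3)·0.09^3·0.91^12 = 0.106964
  k=4: C(15,4)·0.09^4·0.91^11 = 0.031736
Total = 0.388281

0.3883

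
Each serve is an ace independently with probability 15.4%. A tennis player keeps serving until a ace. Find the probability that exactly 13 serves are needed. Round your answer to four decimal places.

0.0207

Geometric (trials to first success), p = 0.154.
P(Y = 13) = (1−p)^12 · p = 0.13441 · 0.154 = 0.020700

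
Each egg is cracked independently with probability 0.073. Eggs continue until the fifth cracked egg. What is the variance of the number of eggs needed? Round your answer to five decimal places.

869.76919

Y = total eggs until the fifth success; negative binomial with r=5, p=0.073.
Var(Y) = r(1−p)/p² = 5·0.927 / 0.073² = 869.7691875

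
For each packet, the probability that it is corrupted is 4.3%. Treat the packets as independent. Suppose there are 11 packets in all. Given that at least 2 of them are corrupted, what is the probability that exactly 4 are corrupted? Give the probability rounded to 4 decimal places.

X ~ Binomial(11, 0.043). Want P(X=4 | X≥2) = P(X=4) / P(X≥2).
P(X=4) = C(11,4)·0.043^4·0.957^7 = 0.000829
P(X≥2) = 1 − 0.616639 − 0.304776 = 0.078585
Ratio = 0.000829 / 0.078585 = 0.010554

0.0106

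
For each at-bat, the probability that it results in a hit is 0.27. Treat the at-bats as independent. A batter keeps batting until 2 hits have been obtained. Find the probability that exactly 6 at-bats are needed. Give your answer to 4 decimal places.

0.1035

Y = trial on which the second success occurs; negative binomial, r=2, p=0.27.
P(Y=6) = C(5,1) · p^2 · (1−p)^4
= 5 · 0.0729 · 0.28398 = 0.103512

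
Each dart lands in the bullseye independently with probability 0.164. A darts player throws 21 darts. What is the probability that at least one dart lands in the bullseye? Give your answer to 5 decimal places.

0.97675

P(at least one) = 1 − P(none) = 1 − (1 − 0.164)^21
= 1 − 0.0232451 = 0.9767549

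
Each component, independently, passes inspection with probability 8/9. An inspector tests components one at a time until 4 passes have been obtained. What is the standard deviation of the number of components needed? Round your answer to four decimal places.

0.7500

Y = total components until the fourth success; negative binomial with r=4, p=0.888889.
SD(Y) = √[r(1−p)/p²] = √(0.562500) = 0.750000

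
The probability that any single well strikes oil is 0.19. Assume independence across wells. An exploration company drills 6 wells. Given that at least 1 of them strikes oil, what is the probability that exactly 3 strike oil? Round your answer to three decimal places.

X ~ Binomial(6, 0.19). Want P(X=3 | X≥1) = P(X=3) / P(X≥1).
P(X=3) = C(6,3)·0.19^3·0.81^3 = 0.07290
P(X≥1) = 1 − 0.28243 = 0.71757
Ratio = 0.07290 / 0.71757 = 0.10160

0.102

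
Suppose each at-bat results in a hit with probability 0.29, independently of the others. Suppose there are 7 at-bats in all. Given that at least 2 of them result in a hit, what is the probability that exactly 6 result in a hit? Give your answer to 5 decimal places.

0.00456

X ~ Binomial(7, 0.29). Want P(X=6 | X≥2) = P(X=6) / P(X≥2).
P(X=6) = C(7,6)·0.29^6·0.71^1 = 0.0029563
P(X≥2) = 1 − 0.0909512 − 0.2600436 = 0.6490052
Ratio = 0.0029563 / 0.6490052 = 0.0045551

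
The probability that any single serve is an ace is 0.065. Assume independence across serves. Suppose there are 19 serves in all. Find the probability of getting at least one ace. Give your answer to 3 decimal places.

0.721

P(at least one) = 1 − P(none) = 1 − (1 − 0.065)^19
= 1 − 0.27888 = 0.72112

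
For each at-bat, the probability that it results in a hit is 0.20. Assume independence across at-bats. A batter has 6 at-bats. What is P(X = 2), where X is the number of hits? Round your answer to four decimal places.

0.2458

X ~ Binomial(n=6, p=0.20).
P(X=2) = C(6,2) · p^2 · (1−p)^4
= 15 · 0.04 · 0.4096 = 0.245760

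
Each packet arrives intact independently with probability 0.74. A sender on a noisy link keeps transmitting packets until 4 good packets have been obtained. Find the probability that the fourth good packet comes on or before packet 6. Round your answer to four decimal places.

Finishing within 6 packets ⇔ at least 4 successes in the first 6. With X ~ Binomial(6, 0.74), P(Y ≤ 6) = 1 − P(X ≤ 3).
  k=0: C(6,0)·0.74^0·0.26^6 = 0.000309
  k=1: C(6,1)·0.74^1·0.26^5 = 0.005275
  k=2: C(6,2)·0.74^2·0.26^4 = 0.037536
  k=3: C(6,3)·0.74^3·0.26^3 = 0.142444
1 − 0.185565 = 0.814435

0.8144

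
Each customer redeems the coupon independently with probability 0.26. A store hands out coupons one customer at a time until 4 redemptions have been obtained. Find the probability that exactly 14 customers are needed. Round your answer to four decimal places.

0.0644

Y = trial on which the fourth success occurs; negative binomial, r=4, p=0.26.
P(Y=14) = C(13,3) · p^4 · (1−p)^10
= 286 · 0.0045698 · 0.04924 = 0.064354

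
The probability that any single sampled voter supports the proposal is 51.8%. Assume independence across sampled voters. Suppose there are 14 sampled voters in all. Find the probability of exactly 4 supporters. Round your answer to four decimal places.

X ~ Binomial(n=14, p=0.518).
P(X=4) = C(14,4) · p^4 · (1−p)^10
= 1001 · 0.071998 · 0.00067682 = 0.048778

0.0488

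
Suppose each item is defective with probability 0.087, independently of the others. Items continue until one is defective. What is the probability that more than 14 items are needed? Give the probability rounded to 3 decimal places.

0.280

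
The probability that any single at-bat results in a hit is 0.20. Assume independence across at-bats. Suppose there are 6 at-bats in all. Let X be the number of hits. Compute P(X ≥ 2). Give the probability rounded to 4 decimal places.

X ~ Binomial(6, 0.20); P(X ≥ 2) = Σ C(6,k) p^k (1−p)^(6−k) over k:
  k=2: C(6,2)·0.20^2·0.80^4 = 0.245760
  k=3: C(6,3)·0.20^3·0.80^3 = 0.081920
  k=4: C(6,4)·0.20^4·0.80^2 = 0.015360
  k=5: C(6,5)·0.20^5·0.80^1 = 0.001536
  k=6: C(6,6)·0.20^6·0.80^0 = 0.000064
Total = 0.344640

0.3446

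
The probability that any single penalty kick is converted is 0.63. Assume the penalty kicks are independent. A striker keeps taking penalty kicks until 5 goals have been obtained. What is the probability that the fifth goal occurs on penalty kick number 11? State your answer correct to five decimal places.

0.05347

Y = trial on which the fifth success occurs; negative binomial, r=5, p=0.63.
P(Y=11) = C(10,4) · p^5 · (1−p)^6
= 210 · 0.099244 · 0.0025657 = 0.0534727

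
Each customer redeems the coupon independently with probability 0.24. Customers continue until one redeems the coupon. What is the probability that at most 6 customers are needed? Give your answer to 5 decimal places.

0.80730

Y = number of customers to the first success; geometric, p = 0.24.
P(Y ≤ 6) = 1 − (1−p)^6 = 1 − 0.1926999 = 0.8073001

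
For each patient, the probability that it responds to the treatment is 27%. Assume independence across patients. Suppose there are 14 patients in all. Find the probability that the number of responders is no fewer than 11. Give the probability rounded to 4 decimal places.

0.0001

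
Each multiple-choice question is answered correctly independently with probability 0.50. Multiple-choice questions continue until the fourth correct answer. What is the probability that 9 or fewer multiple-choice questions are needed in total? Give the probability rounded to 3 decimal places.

0.746

Finishing within 9 multiple-choice questions ⇔ at least 4 successes in the first 9. With X ~ Binomial(9, 0.50), P(Y ≤ 9) = 1 − P(X ≤ 3).
  k=0: C(9,0)·0.50^0·0.50^9 = 0.00195
  k=1: C(9,1)·0.50^1·0.50^8 = 0.01758
  k=2: C(9,2)·0.50^2·0.50^7 = 0.07031
  k=3: C(9,3)·0.50^3·0.50^6 = 0.16406
1 − 0.25391 = 0.74609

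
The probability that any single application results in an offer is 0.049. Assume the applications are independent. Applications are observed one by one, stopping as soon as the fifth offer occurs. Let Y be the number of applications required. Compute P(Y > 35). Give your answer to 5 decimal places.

0.97310

Needing more than 35 applications ⇔ fewer than 5 successes in the first 35. With X ~ Binomial(35, 0.049), P(Y > 35) = P(X ≤ 4).
  k=0: C(35,0)·0.049^0·0.951^35 = 0.1723130
  k=1: C(35,1)·0.049^1·0.951^34 = 0.3107432
  k=2: C(35,2)·0.049^2·0.951^33 = 0.2721863
  k=3: C(35,3)·0.049^3·0.951^32 = 0.1542675
  k=4: C(35,4)·0.049^4·0.951^31 = 0.0635887
P(X ≤ 4) = 0.9730987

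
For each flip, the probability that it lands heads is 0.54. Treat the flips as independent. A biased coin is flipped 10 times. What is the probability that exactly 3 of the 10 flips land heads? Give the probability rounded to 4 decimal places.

0.0824

X ~ Binomial(n=10, p=0.54).
P(X=3) = C(10,3) · p^3 · (1−p)^7
= 120 · 0.15746 · 0.0043582 = 0.082351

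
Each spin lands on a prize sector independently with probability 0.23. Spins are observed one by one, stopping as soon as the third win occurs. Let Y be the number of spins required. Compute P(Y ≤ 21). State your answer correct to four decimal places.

0.8925

Finishing within 21 spins ⇔ at least 3 successes in the first 21. With X ~ Binomial(21, 0.23), P(Y ≤ 21) = 1 − P(X ≤ 2).
  k=0: C(21,0)·0.23^0·0.77^21 = 0.004133
  k=1: C(21,1)·0.23^1·0.77^20 = 0.025928
  k=2: C(21,2)·0.23^2·0.77^19 = 0.077446
1 − 0.107507 = 0.892493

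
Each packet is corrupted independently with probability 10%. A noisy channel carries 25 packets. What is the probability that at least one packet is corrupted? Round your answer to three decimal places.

P(at least one) = 1 − P(none) = 1 − (1 − 0.10)^25
= 1 − 0.07179 = 0.92821

0.928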